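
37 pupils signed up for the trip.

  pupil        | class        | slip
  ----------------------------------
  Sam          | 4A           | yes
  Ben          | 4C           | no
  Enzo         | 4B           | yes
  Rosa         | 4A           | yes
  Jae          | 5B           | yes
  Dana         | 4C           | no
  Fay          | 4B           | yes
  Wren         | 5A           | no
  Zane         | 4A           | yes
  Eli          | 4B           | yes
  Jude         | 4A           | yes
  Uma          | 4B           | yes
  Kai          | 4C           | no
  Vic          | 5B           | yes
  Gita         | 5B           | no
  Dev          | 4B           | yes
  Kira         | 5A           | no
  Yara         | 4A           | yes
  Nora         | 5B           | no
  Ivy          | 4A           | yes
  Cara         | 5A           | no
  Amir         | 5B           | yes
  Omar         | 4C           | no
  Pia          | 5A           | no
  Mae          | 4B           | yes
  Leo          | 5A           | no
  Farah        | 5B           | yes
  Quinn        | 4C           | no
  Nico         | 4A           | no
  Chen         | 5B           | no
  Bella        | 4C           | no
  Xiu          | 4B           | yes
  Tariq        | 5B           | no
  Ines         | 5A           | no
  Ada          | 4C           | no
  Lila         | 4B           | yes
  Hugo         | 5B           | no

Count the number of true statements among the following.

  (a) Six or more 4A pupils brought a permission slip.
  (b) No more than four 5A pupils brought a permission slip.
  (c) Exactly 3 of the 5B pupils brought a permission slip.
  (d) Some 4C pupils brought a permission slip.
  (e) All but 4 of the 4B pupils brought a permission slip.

2

(a) 4A: |A| = 7, |A ∩ B| = 6; needs |A ∩ B| ≥ 6 — true.
(b) 5A: |A| = 6, |A ∩ B| = 0; needs |A ∩ B| ≤ 4 — true.
(c) 5B: |A| = 9, |A ∩ B| = 4; needs |A ∩ B| = 3 — false.
(d) 4C: |A| = 7, |A ∩ B| = 0; needs A ∩ B ≠ ∅ (|A ∩ B| ≥ 1) — false.
(e) 4B: |A| = 8, |A ∩ B| = 8; needs |A ∖ B| = 4 — false.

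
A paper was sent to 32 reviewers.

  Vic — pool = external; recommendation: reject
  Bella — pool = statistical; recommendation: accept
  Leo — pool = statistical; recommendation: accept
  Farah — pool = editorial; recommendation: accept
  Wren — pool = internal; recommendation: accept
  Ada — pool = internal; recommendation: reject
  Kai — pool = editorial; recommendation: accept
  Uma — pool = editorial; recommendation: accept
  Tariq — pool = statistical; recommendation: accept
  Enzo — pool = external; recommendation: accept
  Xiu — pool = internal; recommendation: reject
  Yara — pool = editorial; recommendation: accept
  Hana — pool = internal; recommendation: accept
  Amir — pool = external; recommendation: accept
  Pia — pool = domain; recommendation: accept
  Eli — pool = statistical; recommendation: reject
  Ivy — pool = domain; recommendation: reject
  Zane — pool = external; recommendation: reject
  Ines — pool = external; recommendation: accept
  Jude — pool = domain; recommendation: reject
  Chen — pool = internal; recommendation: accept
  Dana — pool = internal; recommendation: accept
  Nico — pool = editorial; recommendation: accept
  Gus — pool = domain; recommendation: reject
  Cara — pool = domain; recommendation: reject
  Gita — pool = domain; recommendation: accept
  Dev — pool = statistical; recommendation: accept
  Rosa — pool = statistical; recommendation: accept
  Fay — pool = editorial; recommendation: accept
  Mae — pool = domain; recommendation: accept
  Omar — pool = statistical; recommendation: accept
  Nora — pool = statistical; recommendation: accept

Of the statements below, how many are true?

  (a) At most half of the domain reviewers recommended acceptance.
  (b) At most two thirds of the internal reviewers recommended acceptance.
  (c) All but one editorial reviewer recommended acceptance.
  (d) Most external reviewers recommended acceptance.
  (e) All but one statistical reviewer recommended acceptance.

4

(a) domain: |A| = 7, |A ∩ B| = 3; needs |A ∩ B| ≤ |A ∖ B| — true.
(b) internal: |A| = 6, |A ∩ B| = 4; needs |A ∩ B| / |A| ≤ 2/3 — true.
(c) editorial: |A| = 6, |A ∩ B| = 6; needs |A ∖ B| = 1 — false.
(d) external: |A| = 5, |A ∩ B| = 3; needs |A ∩ B| > |A ∖ B| — true.
(e) statistical: |A| = 8, |A ∩ B| = 7; needs |A ∖ B| = 1 — true.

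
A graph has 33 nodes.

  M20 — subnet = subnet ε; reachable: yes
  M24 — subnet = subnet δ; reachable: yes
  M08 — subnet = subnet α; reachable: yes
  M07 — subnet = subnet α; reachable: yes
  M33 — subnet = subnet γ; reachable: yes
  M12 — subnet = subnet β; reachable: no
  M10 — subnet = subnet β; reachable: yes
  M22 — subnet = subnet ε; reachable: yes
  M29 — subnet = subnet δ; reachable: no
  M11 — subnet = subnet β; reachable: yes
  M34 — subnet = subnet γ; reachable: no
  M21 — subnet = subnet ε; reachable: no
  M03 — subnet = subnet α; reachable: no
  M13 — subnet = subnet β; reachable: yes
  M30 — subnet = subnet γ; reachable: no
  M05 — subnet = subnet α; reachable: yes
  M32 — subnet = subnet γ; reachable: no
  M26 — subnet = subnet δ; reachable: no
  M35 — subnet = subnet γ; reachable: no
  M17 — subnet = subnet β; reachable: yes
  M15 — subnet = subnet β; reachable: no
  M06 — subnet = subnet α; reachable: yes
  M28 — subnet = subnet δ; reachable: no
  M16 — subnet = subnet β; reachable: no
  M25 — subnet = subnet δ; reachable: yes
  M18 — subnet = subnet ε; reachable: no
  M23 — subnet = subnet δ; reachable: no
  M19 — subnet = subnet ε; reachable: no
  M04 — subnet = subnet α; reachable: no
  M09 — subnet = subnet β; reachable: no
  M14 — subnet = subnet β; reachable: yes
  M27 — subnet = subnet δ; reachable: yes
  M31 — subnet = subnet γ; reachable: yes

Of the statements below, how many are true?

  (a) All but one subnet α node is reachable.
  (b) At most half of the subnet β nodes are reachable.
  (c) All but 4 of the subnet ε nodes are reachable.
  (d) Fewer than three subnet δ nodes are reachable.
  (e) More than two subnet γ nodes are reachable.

0

(a) subnet α: |A| = 6, |A ∩ B| = 4; needs |A ∖ B| = 1 — false.
(b) subnet β: |A| = 9, |A ∩ B| = 5; needs |A ∩ B| ≤ |A ∖ B| — false.
(c) subnet ε: |A| = 5, |A ∩ B| = 2; needs |A ∖ B| = 4 — false.
(d) subnet δ: |A| = 7, |A ∩ B| = 3; needs |A ∩ B| < 3 — false.
(e) subnet γ: |A| = 6, |A ∩ B| = 2; needs |A ∩ B| > 2 — false.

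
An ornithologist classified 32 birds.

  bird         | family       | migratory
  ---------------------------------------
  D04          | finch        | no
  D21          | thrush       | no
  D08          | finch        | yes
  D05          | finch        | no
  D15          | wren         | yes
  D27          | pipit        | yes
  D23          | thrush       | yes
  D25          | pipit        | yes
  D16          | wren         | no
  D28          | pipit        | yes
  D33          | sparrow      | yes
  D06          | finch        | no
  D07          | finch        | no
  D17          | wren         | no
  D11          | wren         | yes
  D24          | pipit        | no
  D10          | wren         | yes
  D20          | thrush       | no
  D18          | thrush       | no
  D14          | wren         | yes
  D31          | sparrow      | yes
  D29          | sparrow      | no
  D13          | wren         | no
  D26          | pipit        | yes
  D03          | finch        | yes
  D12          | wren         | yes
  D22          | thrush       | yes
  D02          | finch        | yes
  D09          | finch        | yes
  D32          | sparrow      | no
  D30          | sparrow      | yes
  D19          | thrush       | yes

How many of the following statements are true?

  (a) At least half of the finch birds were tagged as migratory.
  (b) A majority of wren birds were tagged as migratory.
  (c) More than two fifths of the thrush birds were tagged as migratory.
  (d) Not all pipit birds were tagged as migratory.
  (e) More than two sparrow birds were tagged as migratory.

(a) finch: |A| = 8, |A ∩ B| = 4; needs |A ∩ B| ≥ |A ∖ B| — true.
(b) wren: |A| = 8, |A ∩ B| = 5; needs |A ∩ B| > |A ∖ B| — true.
(c) thrush: |A| = 6, |A ∩ B| = 3; needs |A ∩ B| / |A| > 2/5 — true.
(d) pipit: |A| = 5, |A ∩ B| = 4; needs A ⊄ B (|A ∖ B| ≥ 1) — true.
(e) sparrow: |A| = 5, |A ∩ B| = 3; needs |A ∩ B| > 2 — true.

5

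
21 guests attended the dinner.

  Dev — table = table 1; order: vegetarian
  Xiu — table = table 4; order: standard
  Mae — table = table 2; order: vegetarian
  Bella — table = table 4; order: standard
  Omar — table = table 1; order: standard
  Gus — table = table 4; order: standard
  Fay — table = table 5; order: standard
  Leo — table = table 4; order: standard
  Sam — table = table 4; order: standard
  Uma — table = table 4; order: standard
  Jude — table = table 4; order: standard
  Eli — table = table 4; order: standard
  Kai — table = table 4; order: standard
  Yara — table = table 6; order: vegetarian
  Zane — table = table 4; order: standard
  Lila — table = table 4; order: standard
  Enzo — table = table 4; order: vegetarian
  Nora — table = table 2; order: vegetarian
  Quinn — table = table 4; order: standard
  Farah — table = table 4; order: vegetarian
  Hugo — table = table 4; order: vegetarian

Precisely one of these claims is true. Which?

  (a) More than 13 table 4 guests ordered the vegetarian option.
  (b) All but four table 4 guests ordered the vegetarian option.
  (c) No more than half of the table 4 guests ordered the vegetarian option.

(c)

|A| = 15, |A ∩ B| = 3, |A ∖ B| = 12.
(a) requires |A ∩ B| > 13: false.
(b) requires |A ∖ B| = 4: false.
(c) requires |A ∩ B| ≤ |A ∖ B|: true.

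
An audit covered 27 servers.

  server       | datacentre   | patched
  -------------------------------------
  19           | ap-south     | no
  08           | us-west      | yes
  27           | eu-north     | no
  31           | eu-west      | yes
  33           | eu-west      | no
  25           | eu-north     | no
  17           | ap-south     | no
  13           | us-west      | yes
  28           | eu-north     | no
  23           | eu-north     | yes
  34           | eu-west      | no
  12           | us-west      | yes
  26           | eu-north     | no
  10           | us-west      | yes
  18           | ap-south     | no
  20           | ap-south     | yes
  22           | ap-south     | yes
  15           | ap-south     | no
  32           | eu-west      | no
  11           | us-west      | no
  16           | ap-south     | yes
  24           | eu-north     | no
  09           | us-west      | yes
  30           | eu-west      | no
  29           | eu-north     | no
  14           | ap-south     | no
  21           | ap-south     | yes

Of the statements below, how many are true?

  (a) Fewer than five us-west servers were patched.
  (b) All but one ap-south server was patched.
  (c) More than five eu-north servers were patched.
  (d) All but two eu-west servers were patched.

(a) us-west: |A| = 6, |A ∩ B| = 5; needs |A ∩ B| < 5 — false.
(b) ap-south: |A| = 9, |A ∩ B| = 4; needs |A ∖ B| = 1 — false.
(c) eu-north: |A| = 7, |A ∩ B| = 1; needs |A ∩ B| > 5 — false.
(d) eu-west: |A| = 5, |A ∩ B| = 1; needs |A ∖ B| = 2 — false.

0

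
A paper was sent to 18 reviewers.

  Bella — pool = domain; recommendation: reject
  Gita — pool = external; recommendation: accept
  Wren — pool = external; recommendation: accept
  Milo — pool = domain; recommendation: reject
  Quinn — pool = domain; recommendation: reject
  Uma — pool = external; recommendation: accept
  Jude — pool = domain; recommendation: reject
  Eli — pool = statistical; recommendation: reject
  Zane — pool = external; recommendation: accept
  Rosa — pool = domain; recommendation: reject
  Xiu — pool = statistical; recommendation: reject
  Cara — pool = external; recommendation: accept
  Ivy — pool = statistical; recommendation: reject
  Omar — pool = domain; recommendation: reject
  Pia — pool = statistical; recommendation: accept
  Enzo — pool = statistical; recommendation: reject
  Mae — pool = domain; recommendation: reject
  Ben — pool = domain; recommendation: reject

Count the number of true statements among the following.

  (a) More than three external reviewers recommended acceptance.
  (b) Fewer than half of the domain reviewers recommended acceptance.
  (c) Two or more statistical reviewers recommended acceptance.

(a) external: |A| = 5, |A ∩ B| = 5; needs |A ∩ B| > 3 — true.
(b) domain: |A| = 8, |A ∩ B| = 0; needs |A ∩ B| < |A ∖ B| — true.
(c) statistical: |A| = 5, |A ∩ B| = 1; needs |A ∩ B| ≥ 2 — false.

2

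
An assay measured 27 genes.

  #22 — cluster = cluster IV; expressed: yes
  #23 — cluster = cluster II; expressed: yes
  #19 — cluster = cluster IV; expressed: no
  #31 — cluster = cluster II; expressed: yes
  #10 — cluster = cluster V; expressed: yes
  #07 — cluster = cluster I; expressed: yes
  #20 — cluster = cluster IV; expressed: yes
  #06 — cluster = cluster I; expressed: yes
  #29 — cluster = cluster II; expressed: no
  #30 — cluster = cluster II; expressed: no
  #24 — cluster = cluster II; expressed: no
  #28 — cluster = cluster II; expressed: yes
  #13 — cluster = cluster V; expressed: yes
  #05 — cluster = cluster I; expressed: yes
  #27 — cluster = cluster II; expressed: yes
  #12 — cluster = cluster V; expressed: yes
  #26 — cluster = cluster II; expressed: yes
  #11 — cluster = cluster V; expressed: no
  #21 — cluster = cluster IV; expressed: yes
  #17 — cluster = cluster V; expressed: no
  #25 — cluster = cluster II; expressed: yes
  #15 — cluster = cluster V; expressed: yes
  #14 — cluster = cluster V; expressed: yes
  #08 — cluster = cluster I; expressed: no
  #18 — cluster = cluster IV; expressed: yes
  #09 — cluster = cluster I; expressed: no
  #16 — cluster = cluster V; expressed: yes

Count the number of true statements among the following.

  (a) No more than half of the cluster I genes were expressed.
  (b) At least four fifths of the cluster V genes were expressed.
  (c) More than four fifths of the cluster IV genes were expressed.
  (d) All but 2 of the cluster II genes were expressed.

0

(a) cluster I: |A| = 5, |A ∩ B| = 3; needs |A ∩ B| ≤ |A ∖ B| — false.
(b) cluster V: |A| = 8, |A ∩ B| = 6; needs |A ∩ B| / |A| ≥ 4/5 — false.
(c) cluster IV: |A| = 5, |A ∩ B| = 4; needs |A ∩ B| / |A| > 4/5 — false.
(d) cluster II: |A| = 9, |A ∩ B| = 6; needs |A ∖ B| = 2 — false.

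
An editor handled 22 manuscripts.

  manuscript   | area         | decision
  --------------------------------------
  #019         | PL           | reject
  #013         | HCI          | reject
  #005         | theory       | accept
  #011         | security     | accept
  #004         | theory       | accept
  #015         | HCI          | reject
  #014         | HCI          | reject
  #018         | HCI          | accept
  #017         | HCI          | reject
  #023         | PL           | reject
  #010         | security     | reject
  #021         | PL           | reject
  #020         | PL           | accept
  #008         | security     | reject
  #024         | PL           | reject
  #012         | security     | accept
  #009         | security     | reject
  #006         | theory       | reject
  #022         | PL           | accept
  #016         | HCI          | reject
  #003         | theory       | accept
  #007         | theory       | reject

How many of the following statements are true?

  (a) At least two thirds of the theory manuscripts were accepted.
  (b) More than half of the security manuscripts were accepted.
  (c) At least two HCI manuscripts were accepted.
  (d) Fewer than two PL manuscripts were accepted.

(a) theory: |A| = 5, |A ∩ B| = 3; needs |A ∩ B| / |A| ≥ 2/3 — false.
(b) security: |A| = 5, |A ∩ B| = 2; needs |A ∩ B| > |A ∖ B| — false.
(c) HCI: |A| = 6, |A ∩ B| = 1; needs |A ∩ B| ≥ 2 — false.
(d) PL: |A| = 6, |A ∩ B| = 2; needs |A ∩ B| < 2 — false.

0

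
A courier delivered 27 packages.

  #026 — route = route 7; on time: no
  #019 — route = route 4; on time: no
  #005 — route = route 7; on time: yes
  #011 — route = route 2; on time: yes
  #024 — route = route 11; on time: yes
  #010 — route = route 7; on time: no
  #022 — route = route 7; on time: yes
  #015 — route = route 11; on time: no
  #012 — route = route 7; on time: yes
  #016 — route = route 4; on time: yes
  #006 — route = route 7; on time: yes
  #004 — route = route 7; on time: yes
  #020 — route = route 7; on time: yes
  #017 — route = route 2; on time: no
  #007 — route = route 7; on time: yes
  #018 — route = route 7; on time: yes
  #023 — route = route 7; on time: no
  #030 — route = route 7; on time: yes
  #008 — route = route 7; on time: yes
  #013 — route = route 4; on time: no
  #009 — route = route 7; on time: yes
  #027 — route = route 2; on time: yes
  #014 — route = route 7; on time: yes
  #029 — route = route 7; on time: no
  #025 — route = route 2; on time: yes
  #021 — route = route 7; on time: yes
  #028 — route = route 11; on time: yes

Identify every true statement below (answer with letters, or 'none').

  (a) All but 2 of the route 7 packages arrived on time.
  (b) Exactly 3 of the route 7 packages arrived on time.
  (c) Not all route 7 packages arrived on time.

|A| = 17, |A ∩ B| = 13, |A ∖ B| = 4.
(a) |A ∖ B| = 2: fails.
(b) |A ∩ B| = 3: fails.
(c) A ⊄ B (|A ∖ B| ≥ 1): holds.

(c)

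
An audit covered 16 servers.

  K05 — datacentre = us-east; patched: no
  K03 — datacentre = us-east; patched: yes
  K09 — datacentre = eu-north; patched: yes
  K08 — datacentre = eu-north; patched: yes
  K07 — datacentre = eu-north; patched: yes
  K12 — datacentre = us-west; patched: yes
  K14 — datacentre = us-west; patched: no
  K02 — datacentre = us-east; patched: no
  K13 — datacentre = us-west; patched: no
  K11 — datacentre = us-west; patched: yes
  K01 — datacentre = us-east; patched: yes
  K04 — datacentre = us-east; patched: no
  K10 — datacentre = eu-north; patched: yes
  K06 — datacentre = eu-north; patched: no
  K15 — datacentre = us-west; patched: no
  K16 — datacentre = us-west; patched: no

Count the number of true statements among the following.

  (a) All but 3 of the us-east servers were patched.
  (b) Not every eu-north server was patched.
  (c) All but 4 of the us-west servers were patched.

3

(a) us-east: |A| = 5, |A ∩ B| = 2; needs |A ∖ B| = 3 — true.
(b) eu-north: |A| = 5, |A ∩ B| = 4; needs A ⊄ B (|A ∖ B| ≥ 1) — true.
(c) us-west: |A| = 6, |A ∩ B| = 2; needs |A ∖ B| = 4 — true.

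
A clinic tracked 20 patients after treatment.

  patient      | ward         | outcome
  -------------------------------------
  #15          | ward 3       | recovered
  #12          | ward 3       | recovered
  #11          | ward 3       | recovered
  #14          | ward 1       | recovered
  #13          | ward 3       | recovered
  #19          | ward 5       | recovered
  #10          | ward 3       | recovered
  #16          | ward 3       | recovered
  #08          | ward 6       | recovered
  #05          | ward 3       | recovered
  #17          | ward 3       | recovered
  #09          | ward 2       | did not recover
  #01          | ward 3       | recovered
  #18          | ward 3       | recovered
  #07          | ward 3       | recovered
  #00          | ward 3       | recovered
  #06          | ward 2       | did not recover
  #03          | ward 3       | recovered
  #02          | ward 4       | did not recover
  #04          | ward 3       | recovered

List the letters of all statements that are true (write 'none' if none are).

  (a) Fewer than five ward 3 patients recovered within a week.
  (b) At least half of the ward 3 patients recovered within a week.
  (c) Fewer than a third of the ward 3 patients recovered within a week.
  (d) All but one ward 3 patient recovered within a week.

|A| = 14, |A ∩ B| = 14, |A ∖ B| = 0.
(a) |A ∩ B| < 5: fails.
(b) |A ∩ B| ≥ |A ∖ B|: holds.
(c) |A ∩ B| / |A| < 1/3: fails.
(d) |A ∖ B| = 1: fails.

(b)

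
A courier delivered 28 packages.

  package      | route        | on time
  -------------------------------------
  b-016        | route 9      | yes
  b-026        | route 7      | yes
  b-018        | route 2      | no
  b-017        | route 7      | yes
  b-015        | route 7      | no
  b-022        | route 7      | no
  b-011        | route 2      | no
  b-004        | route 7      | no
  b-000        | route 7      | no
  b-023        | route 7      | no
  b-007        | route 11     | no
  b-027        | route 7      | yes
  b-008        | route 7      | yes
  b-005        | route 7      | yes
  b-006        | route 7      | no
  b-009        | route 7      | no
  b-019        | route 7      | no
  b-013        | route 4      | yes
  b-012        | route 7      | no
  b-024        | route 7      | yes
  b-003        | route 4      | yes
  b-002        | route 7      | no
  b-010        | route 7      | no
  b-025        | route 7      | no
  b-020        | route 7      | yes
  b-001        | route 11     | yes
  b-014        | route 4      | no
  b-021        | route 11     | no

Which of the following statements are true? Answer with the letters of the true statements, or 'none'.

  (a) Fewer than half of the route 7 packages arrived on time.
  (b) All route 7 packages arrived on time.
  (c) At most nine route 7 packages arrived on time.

|A| = 19, |A ∩ B| = 7, |A ∖ B| = 12.
(a) |A ∩ B| < |A ∖ B|: holds.
(b) A ⊆ B, i.e. every element of A is in B (|A ∖ B| = 0): fails.
(c) |A ∩ B| ≤ 9: holds.

(a), (c)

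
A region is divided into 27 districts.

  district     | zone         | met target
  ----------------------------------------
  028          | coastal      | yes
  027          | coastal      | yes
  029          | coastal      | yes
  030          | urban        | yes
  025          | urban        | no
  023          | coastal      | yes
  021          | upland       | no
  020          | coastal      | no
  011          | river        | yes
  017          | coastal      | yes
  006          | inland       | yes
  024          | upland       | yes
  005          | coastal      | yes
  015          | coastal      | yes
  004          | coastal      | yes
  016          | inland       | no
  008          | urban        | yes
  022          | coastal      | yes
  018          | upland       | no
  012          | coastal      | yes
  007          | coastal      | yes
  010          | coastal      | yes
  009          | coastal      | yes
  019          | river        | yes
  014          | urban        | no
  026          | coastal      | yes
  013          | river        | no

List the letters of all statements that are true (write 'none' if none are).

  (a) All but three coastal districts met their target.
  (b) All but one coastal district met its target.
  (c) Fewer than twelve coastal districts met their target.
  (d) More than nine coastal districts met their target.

|A| = 15, |A ∩ B| = 14, |A ∖ B| = 1.
(a) |A ∖ B| = 3: fails.
(b) |A ∖ B| = 1: holds.
(c) |A ∩ B| < 12: fails.
(d) |A ∩ B| > 9: holds.

(b), (d)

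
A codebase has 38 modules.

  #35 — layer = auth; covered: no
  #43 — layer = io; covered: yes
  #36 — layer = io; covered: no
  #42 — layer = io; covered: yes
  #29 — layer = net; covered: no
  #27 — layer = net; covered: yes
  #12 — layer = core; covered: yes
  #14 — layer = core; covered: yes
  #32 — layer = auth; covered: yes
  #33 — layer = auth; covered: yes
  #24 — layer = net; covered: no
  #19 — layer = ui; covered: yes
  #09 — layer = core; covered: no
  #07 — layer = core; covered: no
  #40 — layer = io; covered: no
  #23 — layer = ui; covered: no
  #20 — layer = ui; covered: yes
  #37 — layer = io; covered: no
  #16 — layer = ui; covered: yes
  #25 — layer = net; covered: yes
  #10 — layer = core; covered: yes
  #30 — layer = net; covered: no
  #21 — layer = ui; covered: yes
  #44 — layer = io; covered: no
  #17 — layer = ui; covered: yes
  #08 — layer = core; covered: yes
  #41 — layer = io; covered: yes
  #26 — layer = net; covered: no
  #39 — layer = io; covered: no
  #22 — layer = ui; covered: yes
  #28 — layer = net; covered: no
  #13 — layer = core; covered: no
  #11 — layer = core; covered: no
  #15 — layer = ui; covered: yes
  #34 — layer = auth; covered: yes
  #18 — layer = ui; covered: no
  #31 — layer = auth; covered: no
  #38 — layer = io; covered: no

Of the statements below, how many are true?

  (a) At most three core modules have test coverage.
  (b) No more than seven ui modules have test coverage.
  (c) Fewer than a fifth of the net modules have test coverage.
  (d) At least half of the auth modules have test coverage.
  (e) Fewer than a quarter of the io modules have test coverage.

2

(a) core: |A| = 8, |A ∩ B| = 4; needs |A ∩ B| ≤ 3 — false.
(b) ui: |A| = 9, |A ∩ B| = 7; needs |A ∩ B| ≤ 7 — true.
(c) net: |A| = 7, |A ∩ B| = 2; needs |A ∩ B| / |A| < 1/5 — false.
(d) auth: |A| = 5, |A ∩ B| = 3; needs |A ∩ B| ≥ |A ∖ B| — true.
(e) io: |A| = 9, |A ∩ B| = 3; needs |A ∩ B| / |A| < 1/4 — false.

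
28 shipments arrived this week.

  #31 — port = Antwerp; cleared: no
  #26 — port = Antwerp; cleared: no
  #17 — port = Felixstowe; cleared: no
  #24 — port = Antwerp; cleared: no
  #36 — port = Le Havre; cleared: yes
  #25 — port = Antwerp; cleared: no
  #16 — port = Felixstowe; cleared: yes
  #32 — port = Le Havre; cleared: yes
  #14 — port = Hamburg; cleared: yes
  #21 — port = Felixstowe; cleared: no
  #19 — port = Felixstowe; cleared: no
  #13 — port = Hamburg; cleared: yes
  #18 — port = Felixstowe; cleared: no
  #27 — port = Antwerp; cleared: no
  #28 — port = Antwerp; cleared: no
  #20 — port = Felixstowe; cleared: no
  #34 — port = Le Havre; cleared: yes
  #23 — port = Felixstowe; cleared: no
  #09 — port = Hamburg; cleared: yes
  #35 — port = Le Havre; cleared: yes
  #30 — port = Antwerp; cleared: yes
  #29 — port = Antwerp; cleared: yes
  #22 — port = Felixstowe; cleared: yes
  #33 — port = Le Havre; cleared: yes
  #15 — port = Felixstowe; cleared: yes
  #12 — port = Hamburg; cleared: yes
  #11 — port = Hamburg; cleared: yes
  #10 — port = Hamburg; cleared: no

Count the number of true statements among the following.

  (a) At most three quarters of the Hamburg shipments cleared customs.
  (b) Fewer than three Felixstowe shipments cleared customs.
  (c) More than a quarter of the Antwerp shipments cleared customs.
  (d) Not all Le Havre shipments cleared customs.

(a) Hamburg: |A| = 6, |A ∩ B| = 5; needs |A ∩ B| / |A| ≤ 3/4 — false.
(b) Felixstowe: |A| = 9, |A ∩ B| = 3; needs |A ∩ B| < 3 — false.
(c) Antwerp: |A| = 8, |A ∩ B| = 2; needs |A ∩ B| / |A| > 1/4 — false.
(d) Le Havre: |A| = 5, |A ∩ B| = 5; needs A ⊄ B (|A ∖ B| ≥ 1) — false.

0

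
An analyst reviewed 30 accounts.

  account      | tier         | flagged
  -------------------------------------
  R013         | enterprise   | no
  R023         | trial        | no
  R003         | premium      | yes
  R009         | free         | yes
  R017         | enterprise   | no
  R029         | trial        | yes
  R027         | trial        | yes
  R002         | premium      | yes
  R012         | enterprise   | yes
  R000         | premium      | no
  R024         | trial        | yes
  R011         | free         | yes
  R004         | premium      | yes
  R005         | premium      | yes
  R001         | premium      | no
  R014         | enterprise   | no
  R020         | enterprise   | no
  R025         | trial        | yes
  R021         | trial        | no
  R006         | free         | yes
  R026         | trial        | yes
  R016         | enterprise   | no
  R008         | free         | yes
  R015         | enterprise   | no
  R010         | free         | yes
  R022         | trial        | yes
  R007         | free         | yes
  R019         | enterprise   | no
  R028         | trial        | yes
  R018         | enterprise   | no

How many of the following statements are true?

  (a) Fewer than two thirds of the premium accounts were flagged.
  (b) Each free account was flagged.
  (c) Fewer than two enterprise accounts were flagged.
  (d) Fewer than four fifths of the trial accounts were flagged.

(a) premium: |A| = 6, |A ∩ B| = 4; needs |A ∩ B| / |A| < 2/3 — false.
(b) free: |A| = 6, |A ∩ B| = 6; needs A ⊆ B, i.e. every element of A is in B (|A ∖ B| = 0) — true.
(c) enterprise: |A| = 9, |A ∩ B| = 1; needs |A ∩ B| < 2 — true.
(d) trial: |A| = 9, |A ∩ B| = 7; needs |A ∩ B| / |A| < 4/5 — true.

3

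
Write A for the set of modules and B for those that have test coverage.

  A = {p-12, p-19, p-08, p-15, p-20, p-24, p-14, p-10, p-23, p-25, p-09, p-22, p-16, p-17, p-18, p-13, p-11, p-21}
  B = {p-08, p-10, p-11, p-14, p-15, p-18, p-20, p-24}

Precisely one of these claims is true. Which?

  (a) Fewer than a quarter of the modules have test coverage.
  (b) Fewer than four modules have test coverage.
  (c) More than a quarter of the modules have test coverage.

(c)

|A| = 18, |A ∩ B| = 8, |A ∖ B| = 10.
(a) requires |A ∩ B| / |A| < 1/4: false.
(b) requires |A ∩ B| < 4: false.
(c) requires |A ∩ B| / |A| > 1/4: true.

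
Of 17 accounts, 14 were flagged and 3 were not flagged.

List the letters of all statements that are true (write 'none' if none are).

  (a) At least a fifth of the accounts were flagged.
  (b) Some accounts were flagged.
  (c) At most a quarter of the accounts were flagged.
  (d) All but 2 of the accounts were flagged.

(a), (b)

|A| = 17, |A ∩ B| = 14, |A ∖ B| = 3.
(a) |A ∩ B| / |A| ≥ 1/5: holds.
(b) A ∩ B ≠ ∅ (|A ∩ B| ≥ 1): holds.
(c) |A ∩ B| / |A| ≤ 1/4: fails.
(d) |A ∖ B| = 2: fails.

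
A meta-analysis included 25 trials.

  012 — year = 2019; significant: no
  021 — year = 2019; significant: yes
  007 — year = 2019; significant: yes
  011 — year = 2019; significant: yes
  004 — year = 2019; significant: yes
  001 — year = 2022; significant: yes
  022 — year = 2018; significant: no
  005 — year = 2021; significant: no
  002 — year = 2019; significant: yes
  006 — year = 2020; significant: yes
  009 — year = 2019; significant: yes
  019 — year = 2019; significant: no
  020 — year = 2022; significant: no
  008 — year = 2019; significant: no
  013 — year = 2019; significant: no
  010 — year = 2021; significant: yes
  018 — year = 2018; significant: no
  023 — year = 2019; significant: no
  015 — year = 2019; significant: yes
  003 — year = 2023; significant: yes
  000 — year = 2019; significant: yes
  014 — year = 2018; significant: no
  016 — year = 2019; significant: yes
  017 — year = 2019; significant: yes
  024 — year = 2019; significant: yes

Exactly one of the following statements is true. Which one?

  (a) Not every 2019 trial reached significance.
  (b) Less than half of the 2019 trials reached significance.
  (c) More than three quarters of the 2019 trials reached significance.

(a)

|A| = 16, |A ∩ B| = 11, |A ∖ B| = 5.
(a) requires A ⊄ B (|A ∖ B| ≥ 1): true.
(b) requires |A ∩ B| < |A ∖ B|: false.
(c) requires |A ∩ B| / |A| > 3/4: false.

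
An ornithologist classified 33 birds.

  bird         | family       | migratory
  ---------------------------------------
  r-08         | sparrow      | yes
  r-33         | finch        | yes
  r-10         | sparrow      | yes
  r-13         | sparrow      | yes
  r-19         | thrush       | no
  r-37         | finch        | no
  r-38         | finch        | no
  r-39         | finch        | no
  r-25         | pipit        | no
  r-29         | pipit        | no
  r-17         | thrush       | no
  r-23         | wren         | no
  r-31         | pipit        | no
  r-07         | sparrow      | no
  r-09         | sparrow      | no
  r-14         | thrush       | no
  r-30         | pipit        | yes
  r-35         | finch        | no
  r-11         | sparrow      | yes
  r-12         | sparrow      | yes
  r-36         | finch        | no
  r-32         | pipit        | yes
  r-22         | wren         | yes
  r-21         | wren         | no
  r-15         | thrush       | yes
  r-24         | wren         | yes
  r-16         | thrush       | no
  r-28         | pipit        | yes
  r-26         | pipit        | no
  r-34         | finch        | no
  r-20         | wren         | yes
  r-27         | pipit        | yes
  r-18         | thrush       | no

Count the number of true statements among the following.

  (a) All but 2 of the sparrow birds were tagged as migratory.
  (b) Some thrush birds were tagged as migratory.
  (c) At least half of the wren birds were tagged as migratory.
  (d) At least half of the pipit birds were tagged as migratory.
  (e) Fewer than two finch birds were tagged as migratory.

(a) sparrow: |A| = 7, |A ∩ B| = 5; needs |A ∖ B| = 2 — true.
(b) thrush: |A| = 6, |A ∩ B| = 1; needs A ∩ B ≠ ∅ (|A ∩ B| ≥ 1) — true.
(c) wren: |A| = 5, |A ∩ B| = 3; needs |A ∩ B| ≥ |A ∖ B| — true.
(d) pipit: |A| = 8, |A ∩ B| = 4; needs |A ∩ B| ≥ |A ∖ B| — true.
(e) finch: |A| = 7, |A ∩ B| = 1; needs |A ∩ B| < 2 — true.

5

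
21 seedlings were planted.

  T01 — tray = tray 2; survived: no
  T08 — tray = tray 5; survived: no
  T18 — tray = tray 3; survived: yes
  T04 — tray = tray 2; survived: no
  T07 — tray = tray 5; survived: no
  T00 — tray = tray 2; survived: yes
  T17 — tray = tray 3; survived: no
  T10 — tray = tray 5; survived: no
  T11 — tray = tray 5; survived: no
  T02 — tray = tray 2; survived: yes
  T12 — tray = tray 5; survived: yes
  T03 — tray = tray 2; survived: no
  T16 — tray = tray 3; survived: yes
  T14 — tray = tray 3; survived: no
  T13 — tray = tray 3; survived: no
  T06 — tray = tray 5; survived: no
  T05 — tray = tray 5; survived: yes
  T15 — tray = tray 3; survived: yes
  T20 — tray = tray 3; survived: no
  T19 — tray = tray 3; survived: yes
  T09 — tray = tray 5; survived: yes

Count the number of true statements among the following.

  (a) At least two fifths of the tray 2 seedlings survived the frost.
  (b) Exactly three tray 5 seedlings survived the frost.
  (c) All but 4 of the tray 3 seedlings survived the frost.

(a) tray 2: |A| = 5, |A ∩ B| = 2; needs |A ∩ B| / |A| ≥ 2/5 — true.
(b) tray 5: |A| = 8, |A ∩ B| = 3; needs |A ∩ B| = 3 — true.
(c) tray 3: |A| = 8, |A ∩ B| = 4; needs |A ∖ B| = 4 — true.

3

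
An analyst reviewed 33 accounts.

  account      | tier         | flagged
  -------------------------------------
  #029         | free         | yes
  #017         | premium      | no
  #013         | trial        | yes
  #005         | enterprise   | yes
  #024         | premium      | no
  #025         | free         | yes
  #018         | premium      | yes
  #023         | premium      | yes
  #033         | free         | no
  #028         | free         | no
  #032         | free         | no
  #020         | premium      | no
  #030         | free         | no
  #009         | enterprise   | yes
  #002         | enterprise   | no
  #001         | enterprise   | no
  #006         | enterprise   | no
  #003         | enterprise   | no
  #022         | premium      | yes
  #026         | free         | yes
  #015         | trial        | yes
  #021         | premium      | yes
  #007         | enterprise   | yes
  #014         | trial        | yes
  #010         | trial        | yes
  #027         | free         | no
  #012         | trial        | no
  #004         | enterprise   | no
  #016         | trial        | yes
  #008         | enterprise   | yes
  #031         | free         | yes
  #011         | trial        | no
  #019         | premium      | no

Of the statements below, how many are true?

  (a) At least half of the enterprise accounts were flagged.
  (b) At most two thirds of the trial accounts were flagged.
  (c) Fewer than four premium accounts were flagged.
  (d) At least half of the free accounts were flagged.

0

(a) enterprise: |A| = 9, |A ∩ B| = 4; needs |A ∩ B| ≥ |A ∖ B| — false.
(b) trial: |A| = 7, |A ∩ B| = 5; needs |A ∩ B| / |A| ≤ 2/3 — false.
(c) premium: |A| = 8, |A ∩ B| = 4; needs |A ∩ B| < 4 — false.
(d) free: |A| = 9, |A ∩ B| = 4; needs |A ∩ B| ≥ |A ∖ B| — false.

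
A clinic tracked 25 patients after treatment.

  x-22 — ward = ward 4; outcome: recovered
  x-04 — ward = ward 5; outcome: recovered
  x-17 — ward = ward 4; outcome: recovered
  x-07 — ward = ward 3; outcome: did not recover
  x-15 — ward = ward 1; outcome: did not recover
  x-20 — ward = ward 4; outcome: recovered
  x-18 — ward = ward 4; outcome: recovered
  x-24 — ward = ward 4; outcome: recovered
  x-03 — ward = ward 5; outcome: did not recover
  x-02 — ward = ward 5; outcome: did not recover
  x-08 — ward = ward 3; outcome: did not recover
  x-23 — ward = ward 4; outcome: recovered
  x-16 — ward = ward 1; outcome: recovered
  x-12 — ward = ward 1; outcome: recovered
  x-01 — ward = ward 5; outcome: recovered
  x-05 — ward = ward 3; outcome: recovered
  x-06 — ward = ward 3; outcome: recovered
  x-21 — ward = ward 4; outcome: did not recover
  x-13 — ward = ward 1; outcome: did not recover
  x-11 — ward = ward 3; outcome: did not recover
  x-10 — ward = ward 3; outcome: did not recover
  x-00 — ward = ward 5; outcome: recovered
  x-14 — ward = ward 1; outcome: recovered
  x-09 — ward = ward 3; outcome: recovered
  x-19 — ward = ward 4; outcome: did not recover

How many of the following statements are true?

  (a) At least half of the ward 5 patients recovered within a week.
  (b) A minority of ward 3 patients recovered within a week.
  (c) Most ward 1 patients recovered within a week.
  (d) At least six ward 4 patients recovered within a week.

4

(a) ward 5: |A| = 5, |A ∩ B| = 3; needs |A ∩ B| ≥ |A ∖ B| — true.
(b) ward 3: |A| = 7, |A ∩ B| = 3; needs |A ∩ B| < |A ∖ B| — true.
(c) ward 1: |A| = 5, |A ∩ B| = 3; needs |A ∩ B| > |A ∖ B| — true.
(d) ward 4: |A| = 8, |A ∩ B| = 6; needs |A ∩ B| ≥ 6 — true.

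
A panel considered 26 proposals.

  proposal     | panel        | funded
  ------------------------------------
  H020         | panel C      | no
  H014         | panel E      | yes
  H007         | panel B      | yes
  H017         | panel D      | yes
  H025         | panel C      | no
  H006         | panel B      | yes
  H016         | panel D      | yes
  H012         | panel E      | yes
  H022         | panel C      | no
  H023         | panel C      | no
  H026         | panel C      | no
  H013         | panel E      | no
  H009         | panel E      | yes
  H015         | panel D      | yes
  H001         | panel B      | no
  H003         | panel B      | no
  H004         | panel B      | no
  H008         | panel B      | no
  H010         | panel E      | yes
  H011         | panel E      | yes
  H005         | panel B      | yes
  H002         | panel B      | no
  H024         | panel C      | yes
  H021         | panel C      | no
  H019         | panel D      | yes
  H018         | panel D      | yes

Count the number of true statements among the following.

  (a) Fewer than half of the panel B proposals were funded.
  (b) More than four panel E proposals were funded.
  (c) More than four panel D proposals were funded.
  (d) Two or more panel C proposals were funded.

(a) panel B: |A| = 8, |A ∩ B| = 3; needs |A ∩ B| < |A ∖ B| — true.
(b) panel E: |A| = 6, |A ∩ B| = 5; needs |A ∩ B| > 4 — true.
(c) panel D: |A| = 5, |A ∩ B| = 5; needs |A ∩ B| > 4 — true.
(d) panel C: |A| = 7, |A ∩ B| = 1; needs |A ∩ B| ≥ 2 — false.

3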